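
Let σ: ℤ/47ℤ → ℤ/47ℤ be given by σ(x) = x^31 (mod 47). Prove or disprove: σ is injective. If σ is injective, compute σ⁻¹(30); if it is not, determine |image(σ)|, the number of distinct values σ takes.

22

Since 47 is prime, the nonzero elements of ℤ/47ℤ form a cyclic group of order 46.
As gcd(31, 46) = 1, raising to the 31st power is a bijection on this group: if x_1^31 ≡ x_2^31 then (x_1x_2^{−1})^31 = 1, and the only element of order dividing gcd(31, 46) = 1 is 1, so x_1 = x_2.
With σ(0) = 0 this makes σ injective on all of ℤ/47ℤ, hence bijective (finite equal-size domain and codomain). In particular σ is injective.
Since σ is injective, we find the preimage of 30. The inverse of x ↦ x^31 on (ℤ/47ℤ)^× is x ↦ x^3, because 31·3 = 93 = 2·46 + 1 ≡ 1 (mod 46) and x^{46} = 1 for x ≠ 0 (Fermat). So σ⁻¹(30) = 30^3 mod 47.
Repeated squaring mod 47: 30^1 ≡ 30, 30^2 ≡ 30² = 900 ≡ 7. Since 3 = 2 + 1, 30^3 ≡ 7·30: 7·30 = 210 ≡ 22. So 30^3 ≡ 22 (mod 47).
Hence σ⁻¹(30) = 22.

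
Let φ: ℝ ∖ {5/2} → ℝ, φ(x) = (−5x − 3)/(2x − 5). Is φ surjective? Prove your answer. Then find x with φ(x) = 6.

If φ(x) = −5/2, cross-multiplying gives 2(−5x − 3) = −5(2x − 5), which simplifies to −6 = 25 — false.  So −5/2 has no preimage and φ is not surjective.
Solving φ(x) = 6: cross-multiplying gives −5x − 3 = 6(2x − 5), which rearranges to −17x = −27, so x = 27/17.

27/17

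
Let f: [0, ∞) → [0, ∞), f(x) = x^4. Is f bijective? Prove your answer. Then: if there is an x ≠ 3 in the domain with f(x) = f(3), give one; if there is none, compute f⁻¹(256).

On [0, ∞), x ↦ x^4 is strictly increasing (injective) and for any y ∈ [0, ∞) the 4th root y^{1/4} lies in [0, ∞) (surjective). So f is bijective.
Since x ↦ x^4 is strictly increasing on [0, ∞), it is injective there, so no x ≠ 3 in the domain has f(x) = f(3). We therefore compute f⁻¹(256) = 256^{1/4} = 4 (indeed 4^4 = 256).

4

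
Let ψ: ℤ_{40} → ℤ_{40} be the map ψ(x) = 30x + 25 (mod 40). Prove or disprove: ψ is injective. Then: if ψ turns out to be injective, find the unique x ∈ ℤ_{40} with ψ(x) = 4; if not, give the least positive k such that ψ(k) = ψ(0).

4

Recall: injectivity means: for all s, t in the domain, ψ(s) = ψ(t) implies s = t.
We have gcd(30, 40) = 10 > 1. Taking s = 0 and t = 4: ψ(0) = 25 and ψ(4) = 30·4 + 25 = 145 ≡ 25 (mod 40).
So ψ(0) = ψ(4) while 0 ≠ 4, thus ψ is not injective.
Since ψ is not injective, we find the least positive k with ψ(k) = ψ(0): this means 30k ≡ 0 (mod 40), i.e. 40 ∣ 30k. Since gcd(30, 40) = 10, dividing through by 10 this holds exactly when 4 ∣ 3k, and as gcd(3, 4) = 1, exactly when 4 ∣ k.
The smallest positive such k is 4.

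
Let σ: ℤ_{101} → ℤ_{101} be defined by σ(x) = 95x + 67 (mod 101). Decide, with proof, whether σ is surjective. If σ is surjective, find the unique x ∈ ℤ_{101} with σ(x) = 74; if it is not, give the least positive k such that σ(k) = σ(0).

83

By definition, surjectivity means every element of the codomain has a preimage under σ.
Since gcd(95, 101) = 1, 95 is invertible modulo 101. Euclid's algorithm: 101 = 1·95 + 6, 95 = 15·6 + 5, 6 = 1·5 + 1; back-substituting gives 1 = 84·95 − 79·101, so 95⁻¹ ≡ 84 (mod 101).
For any y ∈ ℤ_{101}, x = 84(y − 67) mod 101 satisfies σ(x) = 95·84(y − 67) + 67 ≡ y (since 95·84 ≡ 1 mod 101). So every y has a preimage.
Thus σ is surjective.
Since σ is surjective, we find σ⁻¹(74): we need 95x ≡ 74 − 67 ≡ 7 (mod 101). Using 95⁻¹ = 84: x ≡ 84·7 = 588 = 5·101 + 83, so x = 83.
Check: σ(83) = 95·83 + 67 = 7952 = 78·101 + 74 ≡ 74 (mod 101).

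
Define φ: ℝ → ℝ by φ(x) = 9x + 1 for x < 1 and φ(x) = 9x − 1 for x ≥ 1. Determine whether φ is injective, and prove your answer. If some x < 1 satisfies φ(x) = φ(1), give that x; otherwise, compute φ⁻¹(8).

Both pieces are strictly increasing (slopes 9 and 9), so each is injective on its own interval.
The left piece maps (−∞, 1) onto (−∞, 10); the right piece maps [1, ∞) onto [8, ∞).
These images overlap. In particular φ(1) = 8 (right piece), and solving 9x + 1 = 8 on the left piece gives x = 7/9 < 1.
So φ(7/9) = φ(1) with 7/9 ≠ 1, and φ is not injective. This x = 7/9 is the requested value below 1.

7/9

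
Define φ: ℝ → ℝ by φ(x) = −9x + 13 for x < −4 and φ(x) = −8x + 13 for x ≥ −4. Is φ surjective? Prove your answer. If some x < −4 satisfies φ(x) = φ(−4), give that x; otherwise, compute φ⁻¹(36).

-23/8

Both pieces are strictly decreasing (slopes −9 and −8), so each is injective on its own interval.
The left piece maps (−∞, −4) onto (49, ∞); the right piece maps [−4, ∞) onto (−∞, 45].
The union (49, ∞) ∪ (−∞, 45] omits the interval between 49 and 45; in particular 49 has no preimage. So φ is not surjective.
Because the two images are disjoint, no x < −4 has φ(x) = φ(−4), so we compute φ⁻¹(36): 36 lies in (−∞, 45], so solve −8x + 13 = 36: x = (36 − 13)/(−8) = −23/8.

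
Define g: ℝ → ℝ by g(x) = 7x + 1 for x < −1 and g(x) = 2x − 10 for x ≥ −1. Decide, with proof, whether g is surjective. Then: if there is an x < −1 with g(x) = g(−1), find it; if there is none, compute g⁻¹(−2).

-13/7

Both pieces are strictly increasing (slopes 7 and 2), so each is injective on its own interval.
The left piece maps (−∞, −1) onto (−∞, −6); the right piece maps [−1, ∞) onto [−12, ∞).
The union (−∞, −6) ∪ [−12, ∞) covers ℝ, so g is surjective.
For the follow-up: the images overlap, so an x < −1 with g(x) = g(−1) exists. g(−1) = −12; solving 7x + 1 = −12 for x < −1 gives x = (−12 − 1)/7 = −13/7.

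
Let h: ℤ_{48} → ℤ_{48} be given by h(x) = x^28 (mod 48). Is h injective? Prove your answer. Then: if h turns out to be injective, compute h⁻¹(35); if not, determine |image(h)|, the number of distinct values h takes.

4

h(2): Repeated squaring mod 48: 2^1 ≡ 2, 2^2 ≡ 2² = 4, 2^4 ≡ 4² = 16, 2^8 ≡ 16² = 256 ≡ 16, 2^16 ≡ 16² = 256 ≡ 16. Since 28 = 16 + 8 + 4, 2^28 ≡ 16·16·16: 16·16 = 256 ≡ 16, then 16·16 = 256 ≡ 16. So 2^28 ≡ 16 (mod 48).
h(4): Repeated squaring mod 48: 4^1 ≡ 4, 4^2 ≡ 4² = 16, 4^4 ≡ 16² = 256 ≡ 16, 4^8 ≡ 16² = 256 ≡ 16, 4^16 ≡ 16² = 256 ≡ 16. Since 28 = 16 + 8 + 4, 4^28 ≡ 16·16·16: 16·16 = 256 ≡ 16, then 16·16 = 256 ≡ 16. So 4^28 ≡ 16 (mod 48).
So h(2) = h(4) = 16 while 2 ≠ 4, so h is not injective.
Since h is not injective, we determine |image(h)|. Computing x^28 mod 48 for each x (by repeated squaring, reducing mod 48 at every step), the values h(0), h(1), …, h(47) are: 0, 1, 16, 33, 16, 1, 0, 1, 16, 33, 16, 1, 0, 1, 16, 33, 16, 1, 0, 1, 16, 33, 16, 1, 0, 1, 16, 33, 16, 1, 0, 1, 16, 33, 16, 1, 0, 1, 16, 33, 16, 1, 0, 1, 16, 33, 16, 1.
The distinct values are {0, 1, 16, 33}; there are 4 of them.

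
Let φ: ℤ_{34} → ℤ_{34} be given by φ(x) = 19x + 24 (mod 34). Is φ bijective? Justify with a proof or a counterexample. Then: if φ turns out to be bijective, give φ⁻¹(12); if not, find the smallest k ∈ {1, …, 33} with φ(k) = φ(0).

28

If φ(a) = φ(b), then 19a ≡ 19b (mod 34). Because gcd(19, 34) = 1, we may cancel 19 to get a ≡ b (mod 34).
We now compute 19⁻¹ mod 34 explicitly. Euclid's algorithm: 34 = 1·19 + 15, 19 = 1·15 + 4, 15 = 3·4 + 3, 4 = 1·3 + 1; back-substituting gives 1 = 9·19 − 5·34, so 19⁻¹ ≡ 9 (mod 34).
For any y ∈ ℤ_{34}, x = 9(y − 24) mod 34 satisfies φ(x) = 19·9(y − 24) + 24 ≡ y (since 19·9 ≡ 1 mod 34). So every y has a preimage.
Thus φ is bijective.
Since φ is bijective, we compute φ⁻¹(12): solve 19x + 24 ≡ 12 (mod 34), i.e. 19x ≡ 22 (mod 34).
Multiplying by 19⁻¹ = 9 gives x ≡ 9·22 = 198 = 5·34 + 28 ≡ 28 (mod 34).
Check: φ(28) = 19·28 + 24 = 556 = 16·34 + 12 ≡ 12 (mod 34).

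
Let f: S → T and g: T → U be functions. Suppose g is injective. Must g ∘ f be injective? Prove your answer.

not injective

No. Take S = {0, 1}, T = U = {0, 1, 2, 3, 4}, f(0) = f(1) = 0, and g = identity (injective).
Then (g ∘ f)(0) = (g ∘ f)(1) = 0 with 0 ≠ 1, so g ∘ f is not injective.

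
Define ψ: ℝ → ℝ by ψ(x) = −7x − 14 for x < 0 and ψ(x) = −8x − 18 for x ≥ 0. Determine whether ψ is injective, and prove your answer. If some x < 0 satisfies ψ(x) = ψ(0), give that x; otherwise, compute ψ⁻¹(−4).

Both pieces are strictly decreasing (slopes −7 and −8), so each is injective on its own interval.
The left piece maps (−∞, 0) onto (−14, ∞); the right piece maps [0, ∞) onto (−∞, −18].
These images are disjoint, so no value is attained by both pieces. Therefore ψ is injective.
Because the two images are disjoint, no x < 0 has ψ(x) = ψ(0), so we compute ψ⁻¹(−4): −4 lies in (−14, ∞), so solve −7x − 14 = −4: x = (−4 + 14)/(−7) = −10/7.

-10/7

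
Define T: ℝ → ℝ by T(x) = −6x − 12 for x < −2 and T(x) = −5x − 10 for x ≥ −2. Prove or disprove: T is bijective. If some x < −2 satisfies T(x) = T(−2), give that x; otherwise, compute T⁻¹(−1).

-9/5

Both pieces are strictly decreasing (slopes −6 and −5), so each is injective on its own interval.
The left piece maps (−∞, −2) onto (0, ∞); the right piece maps [−2, ∞) onto (−∞, 0].
Since 0 = 0, the images partition ℝ: T is injective and surjective, hence bijective.
Because the two images are disjoint, no x < −2 has T(x) = T(−2), so we compute T⁻¹(−1): −1 lies in (−∞, 0], so solve −5x − 10 = −1: x = (−1 + 10)/(−5) = −9/5.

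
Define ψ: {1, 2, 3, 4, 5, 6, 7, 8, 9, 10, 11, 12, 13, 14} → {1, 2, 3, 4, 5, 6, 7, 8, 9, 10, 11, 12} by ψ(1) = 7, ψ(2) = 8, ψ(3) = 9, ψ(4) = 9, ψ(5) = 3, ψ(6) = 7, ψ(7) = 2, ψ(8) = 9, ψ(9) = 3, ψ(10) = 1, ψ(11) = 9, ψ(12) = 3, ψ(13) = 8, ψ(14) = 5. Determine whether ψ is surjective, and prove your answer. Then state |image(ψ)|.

7

No element maps to 4, so ψ is not surjective.
The image of ψ is {1, 2, 3, 5, 7, 8, 9}, which has 7 elements.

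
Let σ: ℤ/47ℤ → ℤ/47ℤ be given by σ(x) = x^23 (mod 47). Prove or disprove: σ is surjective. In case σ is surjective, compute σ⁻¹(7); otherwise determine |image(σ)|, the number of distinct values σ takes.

σ(1) = 1^23 = 1.
σ(2): Repeated squaring mod 47: 2^1 ≡ 2, 2^2 ≡ 2² = 4, 2^4 ≡ 4² = 16, 2^8 ≡ 16² = 256 ≡ 21, 2^16 ≡ 21² = 441 ≡ 18. Since 23 = 16 + 4 + 2 + 1, 2^23 ≡ 18·16·4·2: 18·16 = 288 ≡ 6, then 6·4 = 24, then 24·2 = 48 ≡ 1. So 2^23 ≡ 1 (mod 47).
So σ(1) = σ(2) = 1 while 1 ≠ 2, therefore σ is not injective.
A non-injective map from the 47-element set ℤ/47ℤ to itself takes at most 46 distinct values, so it cannot be surjective. Hence σ is not surjective.
Since σ is not surjective, we determine |image(σ)|. Computing x^23 mod 47 for each x (by repeated squaring, reducing mod 47 at every step), the values σ(0), σ(1), …, σ(46) are: 0, 1, 1, 1, 1, 46, 1, 1, 1, 1, 46, 46, 1, 46, 1, 46, 1, 1, 1, 46, 46, 1, 46, 46, 1, 1, 46, 1, 1, 46, 46, 46, 1, 46, 1, 46, 1, 1, 46, 46, 46, 46, 1, 46, 46, 46, 46.
The distinct values are {0, 1, 46}; there are 3 of them.

3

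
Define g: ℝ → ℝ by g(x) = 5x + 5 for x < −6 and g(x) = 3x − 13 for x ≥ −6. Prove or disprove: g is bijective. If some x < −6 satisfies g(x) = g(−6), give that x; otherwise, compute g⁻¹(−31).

-36/5

Both pieces are strictly increasing (slopes 5 and 3), so each is injective on its own interval.
The left piece maps (−∞, −6) onto (−∞, −25); the right piece maps [−6, ∞) onto [−31, ∞).
These images overlap. In particular g(−6) = −31 (right piece), and solving 5x + 5 = −31 on the left piece gives x = −36/5 < −6.
So g(−36/5) = g(−6) with −36/5 ≠ −6, and g is not injective, hence not bijective. This x = −36/5 is the requested value below −6.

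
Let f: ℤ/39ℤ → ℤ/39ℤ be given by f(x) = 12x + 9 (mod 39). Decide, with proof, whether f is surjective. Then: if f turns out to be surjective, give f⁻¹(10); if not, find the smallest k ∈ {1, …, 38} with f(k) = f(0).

Since gcd(12, 39) = 3, we have 12x ≡ 0 (mod 3) for all x, so f(x) ≡ 0 (mod 3).
But 1 ≢ 0 (mod 3), so 1 ∈ ℤ/39ℤ has no preimage. Therefore f is not surjective.
Since f is not surjective, we find the least positive k with f(k) = f(0): this means 12k ≡ 0 (mod 39), i.e. 39 ∣ 12k. Since gcd(12, 39) = 3, dividing through by 3 this holds exactly when 13 ∣ 4k, and as gcd(4, 13) = 1, exactly when 13 ∣ k.
The smallest positive such k is 13.

13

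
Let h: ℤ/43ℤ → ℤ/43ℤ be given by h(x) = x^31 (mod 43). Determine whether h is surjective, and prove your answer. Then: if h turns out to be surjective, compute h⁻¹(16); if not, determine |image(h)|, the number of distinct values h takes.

21

Since 43 is prime, the nonzero elements of ℤ/43ℤ form a cyclic group of order 42.
As gcd(31, 42) = 1, raising to the 31st power is a bijection on this group: if x_1^31 ≡ x_2^31 then (x_1x_2^{−1})^31 = 1, and the only element of order dividing gcd(31, 42) = 1 is 1, so x_1 = x_2.
With h(0) = 0 this makes h injective on all of ℤ/43ℤ, hence bijective (finite equal-size domain and codomain). In particular h is surjective.
Since h is surjective, we find the preimage of 16. The inverse of x ↦ x^31 on (ℤ/43ℤ)^× is x ↦ x^19, because 31·19 = 589 = 14·42 + 1 ≡ 1 (mod 42) and x^{42} = 1 for x ≠ 0 (Fermat). So h⁻¹(16) = 16^19 mod 43.
Repeated squaring mod 43: 16^1 ≡ 16, 16^2 ≡ 16² = 256 ≡ 41, 16^4 ≡ 41² = 1681 ≡ 4, 16^8 ≡ 4² = 16, 16^16 ≡ 16² = 256 ≡ 41. Since 19 = 16 + 2 + 1, 16^19 ≡ 41·41·16: 41·41 = 1681 ≡ 4, then 4·16 = 64 ≡ 21. So 16^19 ≡ 21 (mod 43).
Hence h⁻¹(16) = 21.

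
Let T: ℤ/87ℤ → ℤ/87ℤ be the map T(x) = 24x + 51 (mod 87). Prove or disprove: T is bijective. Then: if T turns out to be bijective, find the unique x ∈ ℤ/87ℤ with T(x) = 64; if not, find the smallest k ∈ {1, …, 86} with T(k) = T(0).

We have gcd(24, 87) = 3 > 1. Taking x_1 = 0 and x_2 = 29: T(0) = 51 and T(29) = 24·29 + 51 = 747 ≡ 51 (mod 87).
So T(0) = T(29) while 0 ≠ 29, thus T is not injective, hence not bijective.
Since T is not bijective, we find the least positive k with T(k) = T(0): this means 24k ≡ 0 (mod 87), i.e. 87 ∣ 24k. Since gcd(24, 87) = 3, dividing through by 3 this holds exactly when 29 ∣ 8k, and as gcd(8, 29) = 1, exactly when 29 ∣ k.
The smallest positive such k is 29.

29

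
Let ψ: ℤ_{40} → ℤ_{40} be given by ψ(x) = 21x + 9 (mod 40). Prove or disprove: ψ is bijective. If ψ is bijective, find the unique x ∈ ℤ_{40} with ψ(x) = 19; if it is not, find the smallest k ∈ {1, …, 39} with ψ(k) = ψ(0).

10

By definition, ψ is injective if ψ(u) = ψ(v) implies u = v.
Suppose ψ(u) = ψ(v) in ℤ_{40}. Then 21u + 9 ≡ 21v + 9 (mod 40), hence 21(u − v) ≡ 0 (mod 40).
Since gcd(21, 40) = 1, 21 is invertible modulo 40, therefore u − v ≡ 0 (mod 40), i.e. u = v.
We now compute 21⁻¹ mod 40 explicitly. Euclid's algorithm: 40 = 1·21 + 19, 21 = 1·19 + 2, 19 = 9·2 + 1; back-substituting gives 1 = 21·21 − 11·40, so 21⁻¹ ≡ 21 (mod 40).
Then y ↦ 21(y − 9) is a two-sided inverse to ψ, so every y ∈ ℤ_{40} has a preimage.
Therefore ψ is bijective.
Since ψ is bijective, we compute ψ⁻¹(19): solve 21x + 9 ≡ 19 (mod 40), i.e. 21x ≡ 10 (mod 40).
Multiplying by 21⁻¹ = 21 gives x ≡ 21·10 = 210 = 5·40 + 10 ≡ 10 (mod 40).
Check: ψ(10) = 21·10 + 9 = 219 = 5·40 + 19 ≡ 19 (mod 40).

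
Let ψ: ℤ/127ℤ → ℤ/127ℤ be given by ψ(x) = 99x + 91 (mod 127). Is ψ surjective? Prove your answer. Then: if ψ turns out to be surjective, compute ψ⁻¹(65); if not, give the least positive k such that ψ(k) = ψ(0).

10

Since gcd(99, 127) = 1, 99 is invertible modulo 127. Euclid's algorithm: 127 = 1·99 + 28, 99 = 3·28 + 15, 28 = 1·15 + 13, 15 = 1·13 + 2, 13 = 6·2 + 1; back-substituting gives 1 = 68·99 − 53·127, so 99⁻¹ ≡ 68 (mod 127).
Then y ↦ 68(y − 91) is a two-sided inverse to ψ, so every y ∈ ℤ/127ℤ has a preimage.
Therefore ψ is surjective.
Since ψ is surjective, we compute ψ⁻¹(65): solve 99x + 91 ≡ 65 (mod 127), i.e. 99x ≡ 101 (mod 127).
Multiplying by 99⁻¹ = 68 gives x ≡ 68·101 = 6868 = 54·127 + 10 ≡ 10 (mod 127).
Check: ψ(10) = 99·10 + 91 = 1081 = 8·127 + 65 ≡ 65 (mod 127).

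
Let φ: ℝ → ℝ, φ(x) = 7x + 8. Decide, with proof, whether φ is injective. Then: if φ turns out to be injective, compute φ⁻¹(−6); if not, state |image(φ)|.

-2

Suppose φ(s) = φ(t). Then 7s + 8 = 7t + 8, therefore 7s = 7t, hence s = t.
Therefore φ is injective.
Since φ is injective, we compute φ⁻¹(−6) = (−6 − 8)/7 = −2.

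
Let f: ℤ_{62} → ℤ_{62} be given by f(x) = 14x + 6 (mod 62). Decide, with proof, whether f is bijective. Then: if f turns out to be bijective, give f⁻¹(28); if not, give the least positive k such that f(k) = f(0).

31

We have gcd(14, 62) = 2 > 1. Taking a = 0 and b = 31: f(0) = 6 and f(31) = 14·31 + 6 = 440 ≡ 6 (mod 62).
So f(0) = f(31) while 0 ≠ 31, thus f is not injective, hence not bijective.
Since f is not bijective, we find the least positive k with f(k) = f(0): this means 14k ≡ 0 (mod 62), i.e. 62 ∣ 14k. Since gcd(14, 62) = 2, dividing through by 2 this holds exactly when 31 ∣ 7k, and as gcd(7, 31) = 1, exactly when 31 ∣ k.
The smallest positive such k is 31.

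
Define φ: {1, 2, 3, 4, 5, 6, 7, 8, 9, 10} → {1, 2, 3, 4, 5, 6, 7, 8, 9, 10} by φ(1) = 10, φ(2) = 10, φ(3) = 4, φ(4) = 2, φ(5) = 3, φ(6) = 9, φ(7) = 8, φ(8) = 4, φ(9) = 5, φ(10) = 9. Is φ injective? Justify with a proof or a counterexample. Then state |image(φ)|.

φ(1) = 10 = φ(2) with 1 ≠ 2, so φ is not injective.
The image of φ is {2, 3, 4, 5, 8, 9, 10}, which has 7 elements.

7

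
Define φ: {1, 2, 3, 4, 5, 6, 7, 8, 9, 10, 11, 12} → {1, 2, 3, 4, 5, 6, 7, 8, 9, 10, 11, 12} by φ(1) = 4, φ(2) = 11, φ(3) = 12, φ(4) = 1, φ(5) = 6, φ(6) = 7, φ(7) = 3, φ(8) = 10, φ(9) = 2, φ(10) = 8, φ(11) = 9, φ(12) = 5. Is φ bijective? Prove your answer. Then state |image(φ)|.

The values 4, 11, 12, 1, 6, 7, 3, 10, 2, 8, 9, 5 are a permutation of {1, 2, 3, 4, 5, 6, 7, 8, 9, 10, 11, 12}: each element appears exactly once.
So φ is injective and surjective, hence bijective.
The image of φ is {1, 2, 3, 4, 5, 6, 7, 8, 9, 10, 11, 12}, which has 12 elements.

12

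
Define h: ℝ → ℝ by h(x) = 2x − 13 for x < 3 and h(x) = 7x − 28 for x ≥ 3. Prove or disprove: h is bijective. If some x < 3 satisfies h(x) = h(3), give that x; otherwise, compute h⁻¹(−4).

Both pieces are strictly increasing (slopes 2 and 7), so each is injective on its own interval.
The left piece maps (−∞, 3) onto (−∞, −7); the right piece maps [3, ∞) onto [−7, ∞).
Since −7 = −7, the images partition ℝ: h is injective and surjective, hence bijective.
Because the two images are disjoint, no x < 3 has h(x) = h(3), so we compute h⁻¹(−4): −4 lies in [−7, ∞), so solve 7x − 28 = −4: x = (−4 + 28)/7 = 24/7.

24/7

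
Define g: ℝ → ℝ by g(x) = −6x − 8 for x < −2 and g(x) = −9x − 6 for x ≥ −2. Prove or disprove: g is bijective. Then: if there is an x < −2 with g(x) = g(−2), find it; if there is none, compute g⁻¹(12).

Both pieces are strictly decreasing (slopes −6 and −9), so each is injective on its own interval.
The left piece maps (−∞, −2) onto (4, ∞); the right piece maps [−2, ∞) onto (−∞, 12].
These images overlap. In particular g(−2) = 12 (right piece), and solving −6x − 8 = 12 on the left piece gives x = −10/3 < −2.
So g(−10/3) = g(−2) with −10/3 ≠ −2, and g is not injective, hence not bijective. This x = −10/3 is the requested value below −2.

-10/3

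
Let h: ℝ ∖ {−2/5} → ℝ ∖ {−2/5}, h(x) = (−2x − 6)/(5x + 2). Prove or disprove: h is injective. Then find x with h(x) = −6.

Suppose h(a) = h(b). Cross-multiplying: (−2a − 6)(5b + 2) = (−2b − 6)(5a + 2).
Expanding both sides and cancelling the symmetric terms leaves 26·(a − b) = 0. Since 26 ≠ 0, a = b. Hence h is injective.
Solving h(x) = −6: cross-multiplying gives −2x − 6 = −6(5x + 2), which rearranges to 28x = −6, so x = −3/14.

-3/14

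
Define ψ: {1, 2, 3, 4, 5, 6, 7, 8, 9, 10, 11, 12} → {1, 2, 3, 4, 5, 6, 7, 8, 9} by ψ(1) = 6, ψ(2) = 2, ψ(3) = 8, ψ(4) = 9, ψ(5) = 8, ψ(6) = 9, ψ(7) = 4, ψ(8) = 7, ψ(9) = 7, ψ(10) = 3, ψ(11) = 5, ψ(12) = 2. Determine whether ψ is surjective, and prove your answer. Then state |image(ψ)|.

No element maps to 1, so ψ is not surjective.
The image of ψ is {2, 3, 4, 5, 6, 7, 8, 9}, which has 8 elements.

8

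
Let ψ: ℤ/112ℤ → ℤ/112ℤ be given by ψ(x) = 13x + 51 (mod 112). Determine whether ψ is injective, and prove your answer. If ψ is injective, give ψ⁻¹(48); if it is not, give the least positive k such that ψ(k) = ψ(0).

17

If ψ(a) = ψ(b), then 13a ≡ 13b (mod 112). Because gcd(13, 112) = 1, we may cancel 13 to get a ≡ b (mod 112).
So ψ is injective.
We now compute 13⁻¹ mod 112 explicitly. Euclid's algorithm: 112 = 8·13 + 8, 13 = 1·8 + 5, 8 = 1·5 + 3, 5 = 1·3 + 2, 3 = 1·2 + 1; back-substituting gives 1 = 69·13 − 8·112, so 13⁻¹ ≡ 69 (mod 112).
Since ψ is injective, we find ψ⁻¹(48): we need 13x ≡ 48 − 51 ≡ 109 (mod 112). Using 13⁻¹ = 69: x ≡ 69·109 = 7521 = 67·112 + 17, so x = 17.
Check: ψ(17) = 13·17 + 51 = 272 = 2·112 + 48 ≡ 48 (mod 112).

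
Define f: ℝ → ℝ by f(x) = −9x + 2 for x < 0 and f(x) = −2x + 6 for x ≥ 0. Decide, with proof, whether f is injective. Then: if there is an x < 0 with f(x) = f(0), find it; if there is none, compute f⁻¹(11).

-4/9

Both pieces are strictly decreasing (slopes −9 and −2), so each is injective on its own interval.
The left piece maps (−∞, 0) onto (2, ∞); the right piece maps [0, ∞) onto (−∞, 6].
These images overlap. In particular f(0) = 6 (right piece), and solving −9x + 2 = 6 on the left piece gives x = −4/9 < 0.
So f(−4/9) = f(0) with −4/9 ≠ 0, and f is not injective. This x = −4/9 is the requested value below 0.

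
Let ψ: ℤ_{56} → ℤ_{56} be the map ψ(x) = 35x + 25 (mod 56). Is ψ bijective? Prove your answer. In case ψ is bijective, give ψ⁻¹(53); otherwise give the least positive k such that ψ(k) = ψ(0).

We have gcd(35, 56) = 7 > 1. Taking u = 0 and v = 8: ψ(0) = 25 and ψ(8) = 35·8 + 25 = 305 ≡ 25 (mod 56).
So ψ(0) = ψ(8) while 0 ≠ 8, thus ψ is not injective, hence not bijective.
Since ψ is not bijective, we find the least positive k with ψ(k) = ψ(0): this means 35k ≡ 0 (mod 56), i.e. 56 ∣ 35k. Since gcd(35, 56) = 7, dividing through by 7 this holds exactly when 8 ∣ 5k, and as gcd(5, 8) = 1, exactly when 8 ∣ k.
The smallest positive such k is 8.

8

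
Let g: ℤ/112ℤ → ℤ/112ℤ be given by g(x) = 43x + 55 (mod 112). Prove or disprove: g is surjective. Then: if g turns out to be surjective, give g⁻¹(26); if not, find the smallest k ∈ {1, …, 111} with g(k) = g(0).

41

Since gcd(43, 112) = 1, 43 is invertible modulo 112. Euclid's algorithm: 112 = 2·43 + 26, 43 = 1·26 + 17, 26 = 1·17 + 9, 17 = 1·9 + 8, 9 = 1·8 + 1; back-substituting gives 1 = 99·43 − 38·112, so 43⁻¹ ≡ 99 (mod 112).
Then y ↦ 99(y − 55) is a two-sided inverse to g, so every y ∈ ℤ/112ℤ has a preimage.
Therefore g is surjective.
Since g is surjective, we compute g⁻¹(26): solve 43x + 55 ≡ 26 (mod 112), i.e. 43x ≡ 83 (mod 112).
Multiplying by 43⁻¹ = 99 gives x ≡ 99·83 = 8217 = 73·112 + 41 ≡ 41 (mod 112).
Check: g(41) = 43·41 + 55 = 1818 = 16·112 + 26 ≡ 26 (mod 112).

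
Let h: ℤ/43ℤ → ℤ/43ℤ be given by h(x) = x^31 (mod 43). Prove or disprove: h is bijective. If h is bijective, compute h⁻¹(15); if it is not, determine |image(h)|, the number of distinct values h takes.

Since 43 is prime, the nonzero elements of ℤ/43ℤ form a cyclic group of order 42.
As gcd(31, 42) = 1, raising to the 31st power is a bijection on this group: if s^31 ≡ t^31 then (st^{−1})^31 = 1, and the only element of order dividing gcd(31, 42) = 1 is 1, so s = t.
With h(0) = 0 this makes h injective on all of ℤ/43ℤ, hence bijective (finite equal-size domain and codomain). In particular h is bijective.
Since h is bijective, we find the preimage of 15. The inverse of x ↦ x^31 on (ℤ/43ℤ)^× is x ↦ x^19, because 31·19 = 589 = 14·42 + 1 ≡ 1 (mod 42) and x^{42} = 1 for x ≠ 0 (Fermat). So h⁻¹(15) = 15^19 mod 43.
Repeated squaring mod 43: 15^1 ≡ 15, 15^2 ≡ 15² = 225 ≡ 10, 15^4 ≡ 10² = 100 ≡ 14, 15^8 ≡ 14² = 196 ≡ 24, 15^16 ≡ 24² = 576 ≡ 17. Since 19 = 16 + 2 + 1, 15^19 ≡ 17·10·15: 17·10 = 170 ≡ 41, then 41·15 = 615 ≡ 13. So 15^19 ≡ 13 (mod 43).
Hence h⁻¹(15) = 13.

13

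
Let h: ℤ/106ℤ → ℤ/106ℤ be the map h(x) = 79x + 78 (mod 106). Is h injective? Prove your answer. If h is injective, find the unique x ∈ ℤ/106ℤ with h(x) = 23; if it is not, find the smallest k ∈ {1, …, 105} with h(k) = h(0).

57

Suppose h(s) = h(t) in ℤ/106ℤ. Then 79s + 78 ≡ 79t + 78 (mod 106), therefore 79(s − t) ≡ 0 (mod 106).
Since gcd(79, 106) = 1, 79 is invertible modulo 106, so s − t ≡ 0 (mod 106), i.e. s = t.
So h is injective.
We now compute 79⁻¹ mod 106 explicitly. Euclid's algorithm: 106 = 1·79 + 27, 79 = 2·27 + 25, 27 = 1·25 + 2, 25 = 12·2 + 1; back-substituting gives 1 = 51·79 − 38·106, so 79⁻¹ ≡ 51 (mod 106).
Since h is injective, we compute h⁻¹(23): solve 79x + 78 ≡ 23 (mod 106), i.e. 79x ≡ 51 (mod 106).
Multiplying by 79⁻¹ = 51 gives x ≡ 51·51 = 2601 = 24·106 + 57 ≡ 57 (mod 106).
Check: h(57) = 79·57 + 78 = 4581 = 43·106 + 23 ≡ 23 (mod 106).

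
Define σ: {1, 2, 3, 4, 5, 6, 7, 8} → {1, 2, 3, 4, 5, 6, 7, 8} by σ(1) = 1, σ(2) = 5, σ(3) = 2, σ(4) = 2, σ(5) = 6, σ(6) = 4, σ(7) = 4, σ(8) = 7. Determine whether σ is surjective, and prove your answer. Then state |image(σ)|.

6

No element maps to 3, so σ is not surjective.
The image of σ is {1, 2, 4, 5, 6, 7}, which has 6 elements.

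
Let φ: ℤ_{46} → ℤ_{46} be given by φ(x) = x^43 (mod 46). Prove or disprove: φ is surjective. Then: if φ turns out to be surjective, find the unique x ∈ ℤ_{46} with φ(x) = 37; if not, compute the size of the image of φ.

Computing x^43 mod 46 for each x (by repeated squaring, reducing mod 46 at every step), the values φ(0), φ(1), …, φ(45) are: 0, 1, 12, 31, 6, 37, 4, 33, 26, 41, 30, 21, 2, 39, 28, 43, 36, 19, 32, 17, 38, 11, 22, 23, 24, 35, 8, 29, 14, 27, 10, 3, 18, 7, 44, 25, 16, 5, 20, 13, 42, 9, 40, 15, 34, 45.
Every element of ℤ_{46} appears exactly once in this list, so φ is a bijection, and in particular surjective.
Since φ is surjective, we read off the preimage of 37 from the same table: φ(5) = 37, so φ⁻¹(37) = 5.

5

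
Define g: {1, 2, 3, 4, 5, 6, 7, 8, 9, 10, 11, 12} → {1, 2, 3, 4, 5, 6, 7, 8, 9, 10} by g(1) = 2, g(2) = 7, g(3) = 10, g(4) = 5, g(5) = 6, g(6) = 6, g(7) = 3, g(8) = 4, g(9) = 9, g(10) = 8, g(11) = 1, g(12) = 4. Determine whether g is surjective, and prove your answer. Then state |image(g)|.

10

Every element of the codomain has a preimage: 1 = g(11), 2 = g(1), 3 = g(7), 4 = g(8), 5 = g(4), 6 = g(5), 7 = g(2), 8 = g(10), 9 = g(9), 10 = g(3).
Therefore g is surjective.
The image of g is {1, 2, 3, 4, 5, 6, 7, 8, 9, 10}, which has 10 elements.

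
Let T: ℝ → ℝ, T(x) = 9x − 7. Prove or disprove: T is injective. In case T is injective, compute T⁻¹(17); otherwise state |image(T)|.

8/3

Suppose T(u) = T(v). Then 9u − 7 = 9v − 7, so 9u = 9v, thus u = v.
Thus T is injective.
Since T is injective, we compute T⁻¹(17) = (17 + 7)/9 = 8/3.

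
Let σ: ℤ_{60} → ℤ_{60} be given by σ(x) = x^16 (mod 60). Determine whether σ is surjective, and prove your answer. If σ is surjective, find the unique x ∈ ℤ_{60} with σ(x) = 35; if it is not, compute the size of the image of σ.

σ(2): Repeated squaring mod 60: 2^1 ≡ 2, 2^2 ≡ 2² = 4, 2^4 ≡ 4² = 16, 2^8 ≡ 16² = 256 ≡ 16, 2^16 ≡ 16² = 256 ≡ 16. So 2^16 ≡ 16 (mod 60).
σ(4): Repeated squaring mod 60: 4^1 ≡ 4, 4^2 ≡ 4² = 16, 4^4 ≡ 16² = 256 ≡ 16, 4^8 ≡ 16² = 256 ≡ 16, 4^16 ≡ 16² = 256 ≡ 16. So 4^16 ≡ 16 (mod 60).
So σ(2) = σ(4) = 16 while 2 ≠ 4, so σ is not injective.
A non-injective map from the 60-element set ℤ_{60} to itself takes at most 59 distinct values, so it cannot be surjective. Therefore σ is not surjective.
Since σ is not surjective, we determine |image(σ)|. Computing x^16 mod 60 for each x (by repeated squaring, reducing mod 60 at every step), the values σ(0), σ(1), …, σ(59) are: 0, 1, 16, 21, 16, 25, 36, 1, 16, 21, 40, 1, 36, 1, 16, 45, 16, 1, 36, 1, 40, 21, 16, 1, 36, 25, 16, 21, 16, 1, 0, 1, 16, 21, 16, 25, 36, 1, 16, 21, 40, 1, 36, 1, 16, 45, 16, 1, 36, 1, 40, 21, 16, 1, 36, 25, 16, 21, 16, 1.
The distinct values are {0, 1, 16, 21, 25, 36, 40, 45}; there are 8 of them.

8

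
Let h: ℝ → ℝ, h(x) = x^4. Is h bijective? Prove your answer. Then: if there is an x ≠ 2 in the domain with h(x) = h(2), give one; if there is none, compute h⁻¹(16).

h(2) = 16 = (−2)^4 = h(−2) (since 4 is even), with 2 ≠ −2. So h is not injective, hence not bijective.
For the follow-up, such an x exists: taking x = −2 ∈ ℝ gives h(−2) = 16 = h(2) with −2 ≠ 2.

-2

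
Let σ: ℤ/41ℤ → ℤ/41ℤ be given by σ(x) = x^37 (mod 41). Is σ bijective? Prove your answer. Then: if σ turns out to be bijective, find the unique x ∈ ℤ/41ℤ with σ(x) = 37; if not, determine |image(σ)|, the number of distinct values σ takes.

Since 41 is prime, the nonzero elements of ℤ/41ℤ form a cyclic group of order 40.
As gcd(37, 40) = 1, raising to the 37th power is a bijection on this group: if x_1^37 ≡ x_2^37 then (x_1x_2^{−1})^37 = 1, and the only element of order dividing gcd(37, 40) = 1 is 1, so x_1 = x_2.
With σ(0) = 0 this makes σ injective on all of ℤ/41ℤ, hence bijective (finite equal-size domain and codomain). In particular σ is bijective.
Since σ is bijective, we find the preimage of 37. The inverse of x ↦ x^37 on (ℤ/41ℤ)^× is x ↦ x^13, because 37·13 = 481 = 12·40 + 1 ≡ 1 (mod 40) and x^{40} = 1 for x ≠ 0 (Fermat). So σ⁻¹(37) = 37^13 mod 41.
Repeated squaring mod 41: 37^1 ≡ 37, 37^2 ≡ 37² = 1369 ≡ 16, 37^4 ≡ 16² = 256 ≡ 10, 37^8 ≡ 10² = 100 ≡ 18. Since 13 = 8 + 4 + 1, 37^13 ≡ 18·10·37: 18·10 = 180 ≡ 16, then 16·37 = 592 ≡ 18. So 37^13 ≡ 18 (mod 41).
Hence σ⁻¹(37) = 18.

18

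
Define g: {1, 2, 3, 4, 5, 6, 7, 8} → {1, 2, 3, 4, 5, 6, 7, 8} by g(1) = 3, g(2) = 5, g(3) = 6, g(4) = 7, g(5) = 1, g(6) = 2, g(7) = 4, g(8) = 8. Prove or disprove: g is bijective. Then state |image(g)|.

The values 3, 5, 6, 7, 1, 2, 4, 8 are a permutation of {1, 2, 3, 4, 5, 6, 7, 8}: each element appears exactly once.
So g is injective and surjective, hence bijective.
The image of g is {1, 2, 3, 4, 5, 6, 7, 8}, which has 8 elements.

8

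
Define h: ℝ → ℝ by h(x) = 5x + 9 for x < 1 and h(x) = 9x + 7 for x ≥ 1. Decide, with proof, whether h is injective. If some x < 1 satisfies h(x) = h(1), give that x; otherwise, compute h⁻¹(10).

Both pieces are strictly increasing (slopes 5 and 9), so each is injective on its own interval.
The left piece maps (−∞, 1) onto (−∞, 14); the right piece maps [1, ∞) onto [16, ∞).
These images are disjoint, so no value is attained by both pieces. So h is injective.
Because the two images are disjoint, no x < 1 has h(x) = h(1), so we compute h⁻¹(10): 10 lies in (−∞, 14), so solve 5x + 9 = 10: x = (10 − 9)/5 = 1/5.

1/5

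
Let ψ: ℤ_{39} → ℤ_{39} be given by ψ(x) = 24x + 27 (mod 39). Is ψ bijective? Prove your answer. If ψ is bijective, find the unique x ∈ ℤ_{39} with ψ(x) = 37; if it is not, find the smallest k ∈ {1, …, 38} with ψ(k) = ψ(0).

13

We have gcd(24, 39) = 3 > 1. Taking s = 0 and t = 13: ψ(0) = 27 and ψ(13) = 24·13 + 27 = 339 ≡ 27 (mod 39).
So ψ(0) = ψ(13) while 0 ≠ 13, therefore ψ is not injective, hence not bijective.
Since ψ is not bijective, we find the least positive k with ψ(k) = ψ(0): this means 24k ≡ 0 (mod 39), i.e. 39 ∣ 24k. Since gcd(24, 39) = 3, dividing through by 3 this holds exactly when 13 ∣ 8k, and as gcd(8, 13) = 1, exactly when 13 ∣ k.
The smallest positive such k is 13.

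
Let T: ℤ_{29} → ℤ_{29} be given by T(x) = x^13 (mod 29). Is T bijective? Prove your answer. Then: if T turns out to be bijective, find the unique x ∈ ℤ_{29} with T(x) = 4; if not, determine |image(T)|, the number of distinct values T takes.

22

Since 29 is prime, the nonzero elements of ℤ_{29} form a cyclic group of order 28.
As gcd(13, 28) = 1, raising to the 13th power is a bijection on this group: if a^13 ≡ b^13 then (ab^{−1})^13 = 1, and the only element of order dividing gcd(13, 28) = 1 is 1, so a = b.
With T(0) = 0 this makes T injective on all of ℤ_{29}, hence bijective (finite equal-size domain and codomain). In particular T is bijective.
Since T is bijective, we find the preimage of 4. The inverse of x ↦ x^13 on (ℤ_{29})^× is x ↦ x^13, because 13·13 = 169 = 6·28 + 1 ≡ 1 (mod 28) and x^{28} = 1 for x ≠ 0 (Fermat). So T⁻¹(4) = 4^13 mod 29.
Repeated squaring mod 29: 4^1 ≡ 4, 4^2 ≡ 4² = 16, 4^4 ≡ 16² = 256 ≡ 24, 4^8 ≡ 24² = 576 ≡ 25. Since 13 = 8 + 4 + 1, 4^13 ≡ 25·24·4: 25·24 = 600 ≡ 20, then 20·4 = 80 ≡ 22. So 4^13 ≡ 22 (mod 29).
Hence T⁻¹(4) = 22.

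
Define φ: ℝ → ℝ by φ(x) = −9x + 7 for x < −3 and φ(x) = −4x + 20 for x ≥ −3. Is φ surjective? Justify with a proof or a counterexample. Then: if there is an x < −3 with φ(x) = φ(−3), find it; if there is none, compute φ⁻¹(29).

-9/4

Both pieces are strictly decreasing (slopes −9 and −4), so each is injective on its own interval.
The left piece maps (−∞, −3) onto (34, ∞); the right piece maps [−3, ∞) onto (−∞, 32].
The union (34, ∞) ∪ (−∞, 32] omits the interval between 34 and 32; in particular 34 has no preimage. So φ is not surjective.
Because the two images are disjoint, no x < −3 has φ(x) = φ(−3), so we compute φ⁻¹(29): 29 lies in (−∞, 32], so solve −4x + 20 = 29: x = (29 − 20)/(−4) = −9/4.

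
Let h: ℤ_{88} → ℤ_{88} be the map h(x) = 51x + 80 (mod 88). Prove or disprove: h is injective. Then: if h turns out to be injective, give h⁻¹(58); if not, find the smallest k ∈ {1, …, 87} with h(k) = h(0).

22

Suppose h(s) = h(t) in ℤ_{88}. Then 51s + 80 ≡ 51t + 80 (mod 88), thus 51(s − t) ≡ 0 (mod 88).
Since gcd(51, 88) = 1, 51 is invertible modulo 88, therefore s − t ≡ 0 (mod 88), i.e. s = t.
Thus h is injective.
We now compute 51⁻¹ mod 88 explicitly. Euclid's algorithm: 88 = 1·51 + 37, 51 = 1·37 + 14, 37 = 2·14 + 9, 14 = 1·9 + 5, 9 = 1·5 + 4, 5 = 1·4 + 1; back-substituting gives 1 = 19·51 − 11·88, so 51⁻¹ ≡ 19 (mod 88).
Since h is injective, we find h⁻¹(58): we need 51x ≡ 58 − 80 ≡ 66 (mod 88). Using 51⁻¹ = 19: x ≡ 19·66 = 1254 = 14·88 + 22, so x = 22.
Check: h(22) = 51·22 + 80 = 1202 = 13·88 + 58 ≡ 58 (mod 88).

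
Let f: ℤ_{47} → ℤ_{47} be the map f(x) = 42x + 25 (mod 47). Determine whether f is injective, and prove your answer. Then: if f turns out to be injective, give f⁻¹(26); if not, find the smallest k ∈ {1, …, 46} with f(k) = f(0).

If f(x_1) = f(x_2), then 42x_1 ≡ 42x_2 (mod 47). Because gcd(42, 47) = 1, we may cancel 42 to get x_1 ≡ x_2 (mod 47).
So f is injective.
We now compute 42⁻¹ mod 47 explicitly. Euclid's algorithm: 47 = 1·42 + 5, 42 = 8·5 + 2, 5 = 2·2 + 1; back-substituting gives 1 = 28·42 − 25·47, so 42⁻¹ ≡ 28 (mod 47).
Since f is injective, we compute f⁻¹(26): solve 42x + 25 ≡ 26 (mod 47), i.e. 42x ≡ 1 (mod 47).
Multiplying by 42⁻¹ = 28 gives x ≡ 28·1 = 28 ≡ 28 (mod 47).
Check: f(28) = 42·28 + 25 = 1201 = 25·47 + 26 ≡ 26 (mod 47).

28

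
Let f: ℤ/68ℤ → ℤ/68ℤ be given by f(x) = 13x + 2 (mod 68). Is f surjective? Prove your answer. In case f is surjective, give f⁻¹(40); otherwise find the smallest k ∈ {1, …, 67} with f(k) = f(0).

By definition, surjectivity means every element of the codomain has a preimage under f.
Since gcd(13, 68) = 1, 13 is invertible modulo 68. Euclid's algorithm: 68 = 5·13 + 3, 13 = 4·3 + 1; back-substituting gives 1 = 21·13 − 4·68, so 13⁻¹ ≡ 21 (mod 68).
Then y ↦ 21(y − 2) is a two-sided inverse to f, so every y ∈ ℤ/68ℤ has a preimage.
Thus f is surjective.
Since f is surjective, we find f⁻¹(40): we need 13x ≡ 40 − 2 ≡ 38 (mod 68). Using 13⁻¹ = 21: x ≡ 21·38 = 798 = 11·68 + 50, so x = 50.
Check: f(50) = 13·50 + 2 = 652 = 9·68 + 40 ≡ 40 (mod 68).

50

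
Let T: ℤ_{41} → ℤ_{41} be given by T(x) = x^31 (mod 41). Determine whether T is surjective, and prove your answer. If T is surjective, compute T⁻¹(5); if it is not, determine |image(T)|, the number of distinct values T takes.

36

Since 41 is prime, the nonzero elements of ℤ_{41} form a cyclic group of order 40.
As gcd(31, 40) = 1, raising to the 31st power is a bijection on this group: if a^31 ≡ b^31 then (ab^{−1})^31 = 1, and the only element of order dividing gcd(31, 40) = 1 is 1, so a = b.
With T(0) = 0 this makes T injective on all of ℤ_{41}, hence bijective (finite equal-size domain and codomain). In particular T is surjective.
Since T is surjective, we find the preimage of 5. The inverse of x ↦ x^31 on (ℤ_{41})^× is x ↦ x^31, because 31·31 = 961 = 24·40 + 1 ≡ 1 (mod 40) and x^{40} = 1 for x ≠ 0 (Fermat). So T⁻¹(5) = 5^31 mod 41.
Repeated squaring mod 41: 5^1 ≡ 5, 5^2 ≡ 5² = 25, 5^4 ≡ 25² = 625 ≡ 10, 5^8 ≡ 10² = 100 ≡ 18, 5^16 ≡ 18² = 324 ≡ 37. Since 31 = 16 + 8 + 4 + 2 + 1, 5^31 ≡ 37·18·10·25·5: 37·18 = 666 ≡ 10, then 10·10 = 100 ≡ 18, then 18·25 = 450 ≡ 40, then 40·5 = 200 ≡ 36. So 5^31 ≡ 36 (mod 41).
Hence T⁻¹(5) = 36.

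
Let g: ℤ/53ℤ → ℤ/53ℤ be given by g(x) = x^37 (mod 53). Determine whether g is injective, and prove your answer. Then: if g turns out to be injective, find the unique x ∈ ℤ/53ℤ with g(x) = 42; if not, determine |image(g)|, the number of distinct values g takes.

Since 53 is prime, the nonzero elements of ℤ/53ℤ form a cyclic group of order 52.
As gcd(37, 52) = 1, raising to the 37th power is a bijection on this group: if x_1^37 ≡ x_2^37 then (x_1x_2^{−1})^37 = 1, and the only element of order dividing gcd(37, 52) = 1 is 1, so x_1 = x_2.
With g(0) = 0 this makes g injective on all of ℤ/53ℤ, hence bijective (finite equal-size domain and codomain). In particular g is injective.
Since g is injective, we find the preimage of 42. The inverse of x ↦ x^37 on (ℤ/53ℤ)^× is x ↦ x^45, because 37·45 = 1665 = 32·52 + 1 ≡ 1 (mod 52) and x^{52} = 1 for x ≠ 0 (Fermat). So g⁻¹(42) = 42^45 mod 53.
Repeated squaring mod 53: 42^1 ≡ 42, 42^2 ≡ 42² = 1764 ≡ 15, 42^4 ≡ 15² = 225 ≡ 13, 42^8 ≡ 13² = 169 ≡ 10, 42^16 ≡ 10² = 100 ≡ 47, 42^32 ≡ 47² = 2209 ≡ 36. Since 45 = 32 + 8 + 4 + 1, 42^45 ≡ 36·10·13·42: 36·10 = 360 ≡ 42, then 42·13 = 546 ≡ 16, then 16·42 = 672 ≡ 36. So 42^45 ≡ 36 (mod 53).
Hence g⁻¹(42) = 36.

36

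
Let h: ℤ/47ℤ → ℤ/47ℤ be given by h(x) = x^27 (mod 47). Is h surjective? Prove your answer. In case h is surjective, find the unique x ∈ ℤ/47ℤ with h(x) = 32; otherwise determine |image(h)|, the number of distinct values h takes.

Since 47 is prime, the nonzero elements of ℤ/47ℤ form a cyclic group of order 46.
As gcd(27, 46) = 1, raising to the 27th power is a bijection on this group: if x_1^27 ≡ x_2^27 then (x_1x_2^{−1})^27 = 1, and the only element of order dividing gcd(27, 46) = 1 is 1, so x_1 = x_2.
With h(0) = 0 this makes h injective on all of ℤ/47ℤ, hence bijective (finite equal-size domain and codomain). In particular h is surjective.
Since h is surjective, we find the preimage of 32. The inverse of x ↦ x^27 on (ℤ/47ℤ)^× is x ↦ x^29, because 27·29 = 783 = 17·46 + 1 ≡ 1 (mod 46) and x^{46} = 1 for x ≠ 0 (Fermat). So h⁻¹(32) = 32^29 mod 47.
Repeated squaring mod 47: 32^1 ≡ 32, 32^2 ≡ 32² = 1024 ≡ 37, 32^4 ≡ 37² = 1369 ≡ 6, 32^8 ≡ 6² = 36, 32^16 ≡ 36² = 1296 ≡ 27. Since 29 = 16 + 8 + 4 + 1, 32^29 ≡ 27·36·6·32: 27·36 = 972 ≡ 32, then 32·6 = 192 ≡ 4, then 4·32 = 128 ≡ 34. So 32^29 ≡ 34 (mod 47).
Hence h⁻¹(32) = 34.

34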